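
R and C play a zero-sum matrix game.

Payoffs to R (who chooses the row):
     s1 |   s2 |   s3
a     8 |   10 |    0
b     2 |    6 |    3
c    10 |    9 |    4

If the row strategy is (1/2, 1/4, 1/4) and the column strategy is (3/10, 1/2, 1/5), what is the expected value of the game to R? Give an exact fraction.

Against (3/10, 1/2, 1/5), each row's expected payoff is a: 37/5; b: 21/5; c: 83/10.
Taking the (1/2, 1/4, 1/4)-weighted average: (1/2)·(37/5) + (1/4)·(21/5) + (1/4)·(83/10) = 273/40.

273/40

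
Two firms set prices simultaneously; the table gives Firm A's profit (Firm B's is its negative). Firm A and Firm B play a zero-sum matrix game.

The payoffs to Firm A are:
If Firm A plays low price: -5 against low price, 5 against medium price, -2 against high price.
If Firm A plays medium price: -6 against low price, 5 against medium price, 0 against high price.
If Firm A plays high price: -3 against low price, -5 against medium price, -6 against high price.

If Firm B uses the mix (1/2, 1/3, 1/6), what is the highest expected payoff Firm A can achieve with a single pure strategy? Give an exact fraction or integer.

-7/6

low price: (-5)·(1/2) + (5)·(1/3) + (-2)·(1/6) = -7/6.
medium price: (-6)·(1/2) + (5)·(1/3) + (0)·(1/6) = -4/3.
high price: (-3)·(1/2) + (-5)·(1/3) + (-6)·(1/6) = -25/6.
The best pure response is low price with expected payoff -7/6.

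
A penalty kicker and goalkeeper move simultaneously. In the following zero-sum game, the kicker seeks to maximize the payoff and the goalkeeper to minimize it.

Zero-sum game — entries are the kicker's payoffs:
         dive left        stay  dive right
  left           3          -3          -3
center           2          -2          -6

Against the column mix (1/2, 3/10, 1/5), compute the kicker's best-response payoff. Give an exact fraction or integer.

0

left: (3)·(1/2) + (-3)·(3/10) + (-3)·(1/5) = 0.
center: (2)·(1/2) + (-2)·(3/10) + (-6)·(1/5) = -4/5.
The best pure response is left with expected payoff 0.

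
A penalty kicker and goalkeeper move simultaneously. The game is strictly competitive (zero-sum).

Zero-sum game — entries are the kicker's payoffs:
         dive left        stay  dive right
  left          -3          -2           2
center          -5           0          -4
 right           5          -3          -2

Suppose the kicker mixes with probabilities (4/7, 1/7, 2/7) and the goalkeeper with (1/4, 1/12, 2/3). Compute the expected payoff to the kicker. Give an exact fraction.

-5/12

Against (1/4, 1/12, 2/3), each row's expected payoff is left: 5/12; center: -47/12; right: -1/3.
Taking the (4/7, 1/7, 2/7)-weighted average: (4/7)·(5/12) + (1/7)·(-47/12) + (2/7)·(-1/3) = -5/12.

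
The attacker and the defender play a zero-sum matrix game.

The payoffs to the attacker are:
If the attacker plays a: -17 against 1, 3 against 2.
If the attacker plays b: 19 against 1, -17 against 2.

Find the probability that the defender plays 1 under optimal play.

Row minima are -17 and -17, so the attacker's maximin is -17; column maxima are 19 and 3, so the defender's minimax is 3. These differ, so the equilibrium is in mixed strategies.
Let the defender play 1 with probability q. The attacker is indifferent when −17q + 3(1−q) = 19q − 17(1−q), giving q = 5/14.

5/14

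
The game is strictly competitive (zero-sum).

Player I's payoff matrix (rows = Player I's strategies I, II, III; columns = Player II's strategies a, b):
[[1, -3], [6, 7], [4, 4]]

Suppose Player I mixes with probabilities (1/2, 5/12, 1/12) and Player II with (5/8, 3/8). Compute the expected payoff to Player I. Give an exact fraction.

263/96

Against (5/8, 3/8), each row's expected payoff is I: -1/2; II: 51/8; III: 4.
Taking the (1/2, 5/12, 1/12)-weighted average: (1/2)·(-1/2) + (5/12)·(51/8) + (1/12)·(4) = 263/96.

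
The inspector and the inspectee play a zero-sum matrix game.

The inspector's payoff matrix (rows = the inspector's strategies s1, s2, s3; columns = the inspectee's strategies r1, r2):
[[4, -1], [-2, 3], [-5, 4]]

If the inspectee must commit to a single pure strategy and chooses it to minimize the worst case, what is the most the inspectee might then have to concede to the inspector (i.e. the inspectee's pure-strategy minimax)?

The worst case (largest entry) in each column is r1: 4, r2: 4.
The best (smallest) of these is 4.

4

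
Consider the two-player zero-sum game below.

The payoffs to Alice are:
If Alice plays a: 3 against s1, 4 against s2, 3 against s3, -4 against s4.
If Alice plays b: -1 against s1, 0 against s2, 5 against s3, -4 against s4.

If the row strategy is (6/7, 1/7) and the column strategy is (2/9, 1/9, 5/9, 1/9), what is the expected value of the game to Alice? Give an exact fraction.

145/63

Against (2/9, 1/9, 5/9, 1/9), each row's expected payoff is a: 7/3; b: 19/9.
Taking the (6/7, 1/7)-weighted average: (6/7)·(7/3) + (1/7)·(19/9) = 145/63.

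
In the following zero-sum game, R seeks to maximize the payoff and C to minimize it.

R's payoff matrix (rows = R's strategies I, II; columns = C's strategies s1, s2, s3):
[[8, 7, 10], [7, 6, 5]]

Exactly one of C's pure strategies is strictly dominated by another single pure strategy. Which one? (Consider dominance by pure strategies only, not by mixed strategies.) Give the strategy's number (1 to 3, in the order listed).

C prefers columns that give R less. Compare s1 with s2: 7 < 8, 6 < 7.
So s2 strictly dominates s1 for C; s1 is strictly dominated.

1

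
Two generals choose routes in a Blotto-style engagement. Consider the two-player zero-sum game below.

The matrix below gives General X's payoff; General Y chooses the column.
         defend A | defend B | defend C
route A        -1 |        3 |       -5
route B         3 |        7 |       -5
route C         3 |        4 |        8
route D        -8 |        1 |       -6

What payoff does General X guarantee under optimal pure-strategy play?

3

Row minima: -5, -5, 3, -8 → General X's maximin is 3.
Column maxima: 3, 7, 8 → General Y's minimax is 3.
They coincide at (route C, defend A), so the value is 3.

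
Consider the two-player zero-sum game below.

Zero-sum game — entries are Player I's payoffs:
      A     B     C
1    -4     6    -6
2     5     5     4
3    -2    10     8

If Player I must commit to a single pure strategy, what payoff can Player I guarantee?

The worst-case payoff for each row is 1: -6, 2: 4, 3: -2.
The best of these is 4.

4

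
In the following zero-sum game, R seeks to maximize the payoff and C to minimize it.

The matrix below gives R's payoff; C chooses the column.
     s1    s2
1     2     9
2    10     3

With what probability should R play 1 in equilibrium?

Row minima are 2 and 3, so R's maximin is 3; column maxima are 10 and 9, so C's minimax is 9. These differ, so the equilibrium is in mixed strategies.
Let R play 1 with probability p. C is indifferent when 2p + 10(1−p) = 9p + 3(1−p), giving p = 1/2.

1/2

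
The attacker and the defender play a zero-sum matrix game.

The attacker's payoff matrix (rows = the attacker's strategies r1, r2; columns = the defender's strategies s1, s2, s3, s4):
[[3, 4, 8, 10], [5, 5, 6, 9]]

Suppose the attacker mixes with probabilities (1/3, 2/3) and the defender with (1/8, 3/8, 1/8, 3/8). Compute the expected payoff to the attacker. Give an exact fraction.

53/8

Against (1/8, 3/8, 1/8, 3/8), each row's expected payoff is r1: 53/8; r2: 53/8.
Taking the (1/3, 2/3)-weighted average: (1/3)·(53/8) + (2/3)·(53/8) = 53/8.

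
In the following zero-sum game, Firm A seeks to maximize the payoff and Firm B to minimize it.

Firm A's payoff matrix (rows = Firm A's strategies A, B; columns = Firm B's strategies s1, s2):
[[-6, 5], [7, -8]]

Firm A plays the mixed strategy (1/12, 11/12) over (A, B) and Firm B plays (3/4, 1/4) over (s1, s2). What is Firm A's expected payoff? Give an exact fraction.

65/24

Against (3/4, 1/4), each row's expected payoff is A: -13/4; B: 13/4.
Taking the (1/12, 11/12)-weighted average: (1/12)·(-13/4) + (11/12)·(13/4) = 65/24.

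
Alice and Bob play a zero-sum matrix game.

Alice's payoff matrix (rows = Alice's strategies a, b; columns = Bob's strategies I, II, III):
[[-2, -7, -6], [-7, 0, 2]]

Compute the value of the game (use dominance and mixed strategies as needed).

-49/12

Column III is strictly dominated by II for Bob (it gives Alice more in every row).
The remaining 2×2 game on (a, b) × (I, II) has no saddle point. Let Alice play a with probability p; indifference gives −2p − 7(1−p) = −7p, so p = 7/12.
Similarly Bob's optimal q on I is 7/12, and the value is -2·(7/12) + (-7)·(5/12) = -49/12.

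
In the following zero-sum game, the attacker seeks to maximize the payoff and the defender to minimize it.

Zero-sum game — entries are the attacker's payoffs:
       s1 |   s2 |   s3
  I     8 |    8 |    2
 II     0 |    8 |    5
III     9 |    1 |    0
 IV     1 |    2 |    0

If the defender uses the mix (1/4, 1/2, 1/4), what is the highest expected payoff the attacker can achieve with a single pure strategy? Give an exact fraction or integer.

I: (8)·(1/4) + (8)·(1/2) + (2)·(1/4) = 13/2.
II: (0)·(1/4) + (8)·(1/2) + (5)·(1/4) = 21/4.
III: (9)·(1/4) + (1)·(1/2) + (0)·(1/4) = 11/4.
IV: (1)·(1/4) + (2)·(1/2) + (0)·(1/4) = 5/4.
The best pure response is I with expected payoff 13/2.

13/2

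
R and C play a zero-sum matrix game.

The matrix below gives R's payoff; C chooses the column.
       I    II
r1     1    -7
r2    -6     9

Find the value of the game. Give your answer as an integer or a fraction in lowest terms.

-33/23

Row minima are -7 and -6, so R's maximin is -6; column maxima are 1 and 9, so C's minimax is 1. These differ, so the equilibrium is in mixed strategies.
Let R play r1 with probability p. C is indifferent when p − 6(1−p) = −7p + 9(1−p), giving p = 15/23.
Let C play I with probability q. R is indifferent when q − 7(1−q) = −6q + 9(1−q), giving q = 16/23.
The value is 1·(16/23) + (-7)·(7/23) = -33/23.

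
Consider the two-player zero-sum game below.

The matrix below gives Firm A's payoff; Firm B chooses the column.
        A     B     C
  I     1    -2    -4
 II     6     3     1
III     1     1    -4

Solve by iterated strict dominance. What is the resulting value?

Row I is strictly dominated by row II (6>1, 3>-2, 1>-4); eliminate I.
Row III is strictly dominated by row II (6>1, 3>1, 1>-4); eliminate III.
Column A is strictly dominated by B for Firm B (3<6); eliminate A.
Column B is strictly dominated by C for Firm B (1<3); eliminate B.
Only (II, C) remains, with payoff 1.

1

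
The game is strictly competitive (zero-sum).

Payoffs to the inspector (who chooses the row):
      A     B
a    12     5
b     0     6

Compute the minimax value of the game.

72/13

Row minima are 5 and 0, so the inspector's maximin is 5; column maxima are 12 and 6, so the inspectee's minimax is 6. These differ, so the equilibrium is in mixed strategies.
Let the inspector play a with probability p. The inspectee is indifferent when 12p = 5p + 6(1−p), giving p = 6/13.
Let the inspectee play A with probability q. The inspector is indifferent when 12q + 5(1−q) = 6(1−q), giving q = 1/13.
The value is 12·(1/13) + (5)·(12/13) = 72/13.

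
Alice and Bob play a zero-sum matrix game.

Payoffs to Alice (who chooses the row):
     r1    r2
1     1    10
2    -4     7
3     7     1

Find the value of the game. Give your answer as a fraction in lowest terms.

Row 2 is strictly dominated by row 1, so Alice never plays it.
The remaining 2×2 game on (1, 3) × (r1, r2) has no saddle point. Let Alice play 1 with probability p; indifference gives p + 7(1−p) = 10p + (1−p), so p = 2/5.
Similarly Bob's optimal q on r1 is 3/5, and the value is 1·(3/5) + (10)·(2/5) = 23/5.

23/5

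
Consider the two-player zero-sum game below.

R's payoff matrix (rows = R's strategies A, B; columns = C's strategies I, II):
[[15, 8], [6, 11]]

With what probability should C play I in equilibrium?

Row minima are 8 and 6, so R's maximin is 8; column maxima are 15 and 11, so C's minimax is 11. These differ, so the equilibrium is in mixed strategies.
Let C play I with probability q. R is indifferent when 15q + 8(1−q) = 6q + 11(1−q), giving q = 1/4.

1/4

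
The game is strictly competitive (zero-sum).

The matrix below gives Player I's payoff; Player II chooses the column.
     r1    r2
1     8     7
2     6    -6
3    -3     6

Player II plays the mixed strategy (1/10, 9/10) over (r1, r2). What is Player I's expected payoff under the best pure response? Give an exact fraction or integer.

1: (8)·(1/10) + (7)·(9/10) = 71/10.
2: (6)·(1/10) + (-6)·(9/10) = -24/5.
3: (-3)·(1/10) + (6)·(9/10) = 51/10.
The best pure response is 1 with expected payoff 71/10.

71/10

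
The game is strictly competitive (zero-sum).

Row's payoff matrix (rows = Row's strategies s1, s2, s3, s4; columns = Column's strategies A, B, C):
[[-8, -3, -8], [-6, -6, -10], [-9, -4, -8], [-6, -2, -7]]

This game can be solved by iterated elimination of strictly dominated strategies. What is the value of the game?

-7

Row s1 is strictly dominated by row s4 (-6>-8, -2>-3, -7>-8); eliminate s1.
Row s3 is strictly dominated by row s4 (-6>-9, -2>-4, -7>-8); eliminate s3.
Column A is strictly dominated by C for Column (-10<-6, -7<-6); eliminate A.
Row s2 is strictly dominated by row s4 (-2>-6, -7>-10); eliminate s2.
Column B is strictly dominated by C for Column (-7<-2); eliminate B.
Only (s4, C) remains, with payoff -7.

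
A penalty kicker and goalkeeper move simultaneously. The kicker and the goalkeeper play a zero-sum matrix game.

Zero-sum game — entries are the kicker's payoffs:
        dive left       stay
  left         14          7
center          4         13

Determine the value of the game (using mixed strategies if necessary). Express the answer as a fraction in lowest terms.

77/8

Row minima are 7 and 4, so the kicker's maximin is 7; column maxima are 14 and 13, so the goalkeeper's minimax is 13. These differ, so the equilibrium is in mixed strategies.
Let the kicker play left with probability p. The goalkeeper is indifferent when 14p + 4(1−p) = 7p + 13(1−p), giving p = 9/16.
Let the goalkeeper play dive left with probability q. The kicker is indifferent when 14q + 7(1−q) = 4q + 13(1−q), giving q = 3/8.
The value is 14·(3/8) + (7)·(5/8) = 77/8.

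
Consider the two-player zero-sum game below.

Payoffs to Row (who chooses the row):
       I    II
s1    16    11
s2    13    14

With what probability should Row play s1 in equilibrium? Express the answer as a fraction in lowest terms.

Row minima are 11 and 13, so Row's maximin is 13; column maxima are 16 and 14, so Column's minimax is 14. These differ, so the equilibrium is in mixed strategies.
Let Row play s1 with probability p. Column is indifferent when 16p + 13(1−p) = 11p + 14(1−p), giving p = 1/6.

1/6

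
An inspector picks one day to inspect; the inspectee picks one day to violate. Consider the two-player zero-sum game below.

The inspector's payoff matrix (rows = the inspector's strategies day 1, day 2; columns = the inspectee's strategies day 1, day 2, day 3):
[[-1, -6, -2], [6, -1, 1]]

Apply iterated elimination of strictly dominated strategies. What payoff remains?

Column day 1 is strictly dominated by day 2 for the inspectee (-6<-1, -1<6); eliminate day 1.
Column day 3 is strictly dominated by day 2 for the inspectee (-6<-2, -1<1); eliminate day 3.
Row day 1 is strictly dominated by row day 2 (-1>-6); eliminate day 1.
Only (day 2, day 2) remains, with payoff -1.

-1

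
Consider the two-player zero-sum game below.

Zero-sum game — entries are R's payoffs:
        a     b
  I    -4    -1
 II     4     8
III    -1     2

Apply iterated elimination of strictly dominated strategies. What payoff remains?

4

Column b is strictly dominated by a for C (-4<-1, 4<8, -1<2); eliminate b.
Row I is strictly dominated by row II (4>-4); eliminate I.
Row III is strictly dominated by row II (4>-1); eliminate III.
Only (II, a) remains, with payoff 4.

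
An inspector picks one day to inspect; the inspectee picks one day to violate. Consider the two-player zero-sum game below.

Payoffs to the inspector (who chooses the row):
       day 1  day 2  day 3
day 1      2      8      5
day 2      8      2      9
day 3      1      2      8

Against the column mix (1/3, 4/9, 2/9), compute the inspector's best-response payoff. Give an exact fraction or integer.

50/9

day 1: (2)·(1/3) + (8)·(4/9) + (5)·(2/9) = 16/3.
day 2: (8)·(1/3) + (2)·(4/9) + (9)·(2/9) = 50/9.
day 3: (1)·(1/3) + (2)·(4/9) + (8)·(2/9) = 3.
The best pure response is day 2 with expected payoff 50/9.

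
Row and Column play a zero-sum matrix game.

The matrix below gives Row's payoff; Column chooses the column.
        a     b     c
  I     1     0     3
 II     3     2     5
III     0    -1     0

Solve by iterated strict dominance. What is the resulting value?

2

Row III is strictly dominated by row I (1>0, 0>-1, 3>0); eliminate III.
Column c is strictly dominated by a for Column (1<3, 3<5); eliminate c.
Column a is strictly dominated by b for Column (0<1, 2<3); eliminate a.
Row I is strictly dominated by row II (2>0); eliminate I.
Only (II, b) remains, with payoff 2.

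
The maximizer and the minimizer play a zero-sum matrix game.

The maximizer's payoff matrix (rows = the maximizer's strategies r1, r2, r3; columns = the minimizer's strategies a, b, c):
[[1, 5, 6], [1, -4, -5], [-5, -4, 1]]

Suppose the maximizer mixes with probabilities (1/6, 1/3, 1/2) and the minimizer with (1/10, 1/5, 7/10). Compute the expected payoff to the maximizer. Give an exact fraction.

Against (1/10, 1/5, 7/10), each row's expected payoff is r1: 53/10; r2: -21/5; r3: -3/5.
Taking the (1/6, 1/3, 1/2)-weighted average: (1/6)·(53/10) + (1/3)·(-21/5) + (1/2)·(-3/5) = -49/60.

-49/60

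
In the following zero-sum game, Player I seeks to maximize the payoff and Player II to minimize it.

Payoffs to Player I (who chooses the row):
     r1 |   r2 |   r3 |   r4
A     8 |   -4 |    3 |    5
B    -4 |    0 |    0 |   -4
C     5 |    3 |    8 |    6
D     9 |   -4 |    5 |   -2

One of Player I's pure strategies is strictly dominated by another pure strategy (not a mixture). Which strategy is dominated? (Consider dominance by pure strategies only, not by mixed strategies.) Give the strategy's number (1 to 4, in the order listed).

Compare B with C: 5 > -4, 3 > 0, 8 > 0, 6 > -4.
So C strictly dominates B for Player I; B is strictly dominated.

2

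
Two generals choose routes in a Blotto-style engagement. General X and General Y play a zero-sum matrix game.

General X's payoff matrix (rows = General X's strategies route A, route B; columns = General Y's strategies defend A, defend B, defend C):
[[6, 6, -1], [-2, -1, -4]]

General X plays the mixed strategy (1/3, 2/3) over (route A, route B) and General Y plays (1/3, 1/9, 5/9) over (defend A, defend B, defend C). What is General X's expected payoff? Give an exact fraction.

-35/27

Against (1/3, 1/9, 5/9), each row's expected payoff is route A: 19/9; route B: -3.
Taking the (1/3, 2/3)-weighted average: (1/3)·(19/9) + (2/3)·(-3) = -35/27.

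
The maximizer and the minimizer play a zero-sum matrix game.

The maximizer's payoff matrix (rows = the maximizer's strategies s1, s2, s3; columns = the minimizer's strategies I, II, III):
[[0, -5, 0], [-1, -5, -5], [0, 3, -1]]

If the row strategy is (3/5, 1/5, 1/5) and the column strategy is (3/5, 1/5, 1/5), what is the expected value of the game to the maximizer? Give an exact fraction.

-26/25

Against (3/5, 1/5, 1/5), each row's expected payoff is s1: -1; s2: -13/5; s3: 2/5.
Taking the (3/5, 1/5, 1/5)-weighted average: (3/5)·(-1) + (1/5)·(-13/5) + (1/5)·(2/5) = -26/25.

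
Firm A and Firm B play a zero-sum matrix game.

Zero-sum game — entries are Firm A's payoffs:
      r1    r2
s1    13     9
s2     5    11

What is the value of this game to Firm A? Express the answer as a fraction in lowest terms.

Row minima are 9 and 5, so Firm A's maximin is 9; column maxima are 13 and 11, so Firm B's minimax is 11. These differ, so the equilibrium is in mixed strategies.
Let Firm A play s1 with probability p. Firm B is indifferent when 13p + 5(1−p) = 9p + 11(1−p), giving p = 3/5.
Let Firm B play r1 with probability q. Firm A is indifferent when 13q + 9(1−q) = 5q + 11(1−q), giving q = 1/5.
The value is 13·(1/5) + (9)·(4/5) = 49/5.

49/5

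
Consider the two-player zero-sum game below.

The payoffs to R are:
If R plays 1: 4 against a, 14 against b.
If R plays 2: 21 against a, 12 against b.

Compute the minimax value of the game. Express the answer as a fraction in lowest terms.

246/19

Row minima are 4 and 12, so R's maximin is 12; column maxima are 21 and 14, so C's minimax is 14. These differ, so the equilibrium is in mixed strategies.
Let R play 1 with probability p. C is indifferent when 4p + 21(1−p) = 14p + 12(1−p), giving p = 9/19.
Let C play a with probability q. R is indifferent when 4q + 14(1−q) = 21q + 12(1−q), giving q = 2/19.
The value is 4·(2/19) + (14)·(17/19) = 246/19.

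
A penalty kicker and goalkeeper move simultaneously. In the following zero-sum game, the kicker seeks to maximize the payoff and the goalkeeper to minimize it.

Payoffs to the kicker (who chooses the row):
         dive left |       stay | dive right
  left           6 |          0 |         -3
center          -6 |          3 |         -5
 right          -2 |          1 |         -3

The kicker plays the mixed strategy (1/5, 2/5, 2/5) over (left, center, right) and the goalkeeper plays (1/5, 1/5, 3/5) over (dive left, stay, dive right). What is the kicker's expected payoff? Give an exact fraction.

Against (1/5, 1/5, 3/5), each row's expected payoff is left: -3/5; center: -18/5; right: -2.
Taking the (1/5, 2/5, 2/5)-weighted average: (1/5)·(-3/5) + (2/5)·(-18/5) + (2/5)·(-2) = -59/25.

-59/25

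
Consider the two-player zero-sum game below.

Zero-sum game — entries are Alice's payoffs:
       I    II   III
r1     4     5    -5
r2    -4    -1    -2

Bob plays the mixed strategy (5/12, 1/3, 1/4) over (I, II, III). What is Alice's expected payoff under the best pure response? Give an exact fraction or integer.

r1: (4)·(5/12) + (5)·(1/3) + (-5)·(1/4) = 25/12.
r2: (-4)·(5/12) + (-1)·(1/3) + (-2)·(1/4) = -5/2.
The best pure response is r1 with expected payoff 25/12.

25/12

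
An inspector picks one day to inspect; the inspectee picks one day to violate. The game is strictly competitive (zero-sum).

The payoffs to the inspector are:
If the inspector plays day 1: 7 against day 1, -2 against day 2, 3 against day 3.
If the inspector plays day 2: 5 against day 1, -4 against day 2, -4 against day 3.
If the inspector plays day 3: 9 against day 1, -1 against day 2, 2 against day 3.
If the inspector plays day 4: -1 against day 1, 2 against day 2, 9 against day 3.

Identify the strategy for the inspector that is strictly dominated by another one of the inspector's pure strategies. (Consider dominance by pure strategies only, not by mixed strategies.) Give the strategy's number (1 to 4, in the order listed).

Compare day 2 with day 1: 7 > 5, -2 > -4, 3 > -4.
So day 1 strictly dominates day 2 for the inspector; day 2 is strictly dominated.

2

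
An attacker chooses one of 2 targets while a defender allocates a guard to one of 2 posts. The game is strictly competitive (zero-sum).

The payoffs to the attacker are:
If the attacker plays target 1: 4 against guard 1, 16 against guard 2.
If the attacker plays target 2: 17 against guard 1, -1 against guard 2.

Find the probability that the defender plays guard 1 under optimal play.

Row minima are 4 and -1, so the attacker's maximin is 4; column maxima are 17 and 16, so the defender's minimax is 16. These differ, so the equilibrium is in mixed strategies.
Let the defender play guard 1 with probability q. The attacker is indifferent when 4q + 16(1−q) = 17q − (1−q), giving q = 17/30.

17/30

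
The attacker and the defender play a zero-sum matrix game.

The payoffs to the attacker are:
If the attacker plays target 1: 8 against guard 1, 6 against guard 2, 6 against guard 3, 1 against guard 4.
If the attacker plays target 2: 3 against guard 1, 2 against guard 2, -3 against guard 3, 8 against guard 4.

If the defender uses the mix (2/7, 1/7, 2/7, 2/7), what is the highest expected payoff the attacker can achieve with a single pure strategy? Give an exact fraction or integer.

target 1: (8)·(2/7) + (6)·(1/7) + (6)·(2/7) + (1)·(2/7) = 36/7.
target 2: (3)·(2/7) + (2)·(1/7) + (-3)·(2/7) + (8)·(2/7) = 18/7.
The best pure response is target 1 with expected payoff 36/7.

36/7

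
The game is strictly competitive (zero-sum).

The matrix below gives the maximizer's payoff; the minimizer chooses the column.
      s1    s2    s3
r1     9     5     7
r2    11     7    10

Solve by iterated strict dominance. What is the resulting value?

7

Row r1 is strictly dominated by row r2 (11>9, 7>5, 10>7); eliminate r1.
Column s1 is strictly dominated by s2 for the minimizer (7<11); eliminate s1.
Column s3 is strictly dominated by s2 for the minimizer (7<10); eliminate s3.
Only (r2, s2) remains, with payoff 7.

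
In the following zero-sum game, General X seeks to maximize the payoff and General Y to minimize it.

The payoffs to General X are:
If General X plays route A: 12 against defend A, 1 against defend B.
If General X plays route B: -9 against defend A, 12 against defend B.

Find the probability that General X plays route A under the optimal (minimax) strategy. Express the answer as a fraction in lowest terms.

21/32

Row minima are 1 and -9, so General X's maximin is 1; column maxima are 12 and 12, so General Y's minimax is 12. These differ, so the equilibrium is in mixed strategies.
Let General X play route A with probability p. General Y is indifferent when 12p − 9(1−p) = p + 12(1−p), giving p = 21/32.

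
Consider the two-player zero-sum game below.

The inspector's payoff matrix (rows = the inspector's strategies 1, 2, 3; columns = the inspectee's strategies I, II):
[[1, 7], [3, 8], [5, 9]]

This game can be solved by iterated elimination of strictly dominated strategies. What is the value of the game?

5

Column II is strictly dominated by I for the inspectee (1<7, 3<8, 5<9); eliminate II.
Row 1 is strictly dominated by row 2 (3>1); eliminate 1.
Row 2 is strictly dominated by row 3 (5>3); eliminate 2.
Only (3, I) remains, with payoff 5.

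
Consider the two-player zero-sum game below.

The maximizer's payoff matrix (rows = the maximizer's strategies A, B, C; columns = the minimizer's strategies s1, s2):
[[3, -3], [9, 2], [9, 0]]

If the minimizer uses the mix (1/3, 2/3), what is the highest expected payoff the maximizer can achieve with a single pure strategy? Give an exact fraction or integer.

A: (3)·(1/3) + (-3)·(2/3) = -1.
B: (9)·(1/3) + (2)·(2/3) = 13/3.
C: (9)·(1/3) + (0)·(2/3) = 3.
The best pure response is B with expected payoff 13/3.

13/3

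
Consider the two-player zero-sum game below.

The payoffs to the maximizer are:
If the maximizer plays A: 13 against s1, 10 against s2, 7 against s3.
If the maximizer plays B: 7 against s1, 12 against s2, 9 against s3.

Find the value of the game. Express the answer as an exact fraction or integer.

Column s2 is strictly dominated by s3 for the minimizer (it gives the maximizer more in every row).
The remaining 2×2 game on (A, B) × (s1, s3) has no saddle point. Let the maximizer play A with probability p; indifference gives 13p + 7(1−p) = 7p + 9(1−p), so p = 1/4.
Similarly the minimizer's optimal q on s1 is 1/4, and the value is 13·(1/4) + (7)·(3/4) = 17/2.

17/2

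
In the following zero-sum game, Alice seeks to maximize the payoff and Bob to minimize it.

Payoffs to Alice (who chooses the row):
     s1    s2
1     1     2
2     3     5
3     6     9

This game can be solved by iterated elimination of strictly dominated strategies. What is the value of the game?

6

Row 2 is strictly dominated by row 3 (6>3, 9>5); eliminate 2.
Row 1 is strictly dominated by row 3 (6>1, 9>2); eliminate 1.
Column s2 is strictly dominated by s1 for Bob (6<9); eliminate s2.
Only (3, s1) remains, with payoff 6.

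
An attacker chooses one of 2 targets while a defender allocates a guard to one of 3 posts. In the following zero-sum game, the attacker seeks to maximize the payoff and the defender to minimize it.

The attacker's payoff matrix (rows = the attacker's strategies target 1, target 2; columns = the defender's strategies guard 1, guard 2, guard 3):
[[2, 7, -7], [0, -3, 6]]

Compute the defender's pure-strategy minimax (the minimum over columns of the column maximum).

The worst case (largest entry) in each column is guard 1: 2, guard 2: 7, guard 3: 6.
The best (smallest) of these is 2.

2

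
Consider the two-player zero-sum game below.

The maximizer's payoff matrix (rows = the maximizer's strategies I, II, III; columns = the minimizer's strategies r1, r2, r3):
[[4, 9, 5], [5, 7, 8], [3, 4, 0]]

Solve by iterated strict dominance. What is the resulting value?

5

Row III is strictly dominated by row I (4>3, 9>4, 5>0); eliminate III.
Column r2 is strictly dominated by r1 for the minimizer (4<9, 5<7); eliminate r2.
Column r3 is strictly dominated by r1 for the minimizer (4<5, 5<8); eliminate r3.
Row I is strictly dominated by row II (5>4); eliminate I.
Only (II, r1) remains, with payoff 5.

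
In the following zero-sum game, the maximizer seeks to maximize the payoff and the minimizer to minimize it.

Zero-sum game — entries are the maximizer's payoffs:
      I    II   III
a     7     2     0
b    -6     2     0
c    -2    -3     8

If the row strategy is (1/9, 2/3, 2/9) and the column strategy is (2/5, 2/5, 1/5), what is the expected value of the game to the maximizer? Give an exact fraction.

Against (2/5, 2/5, 1/5), each row's expected payoff is a: 18/5; b: -8/5; c: -2/5.
Taking the (1/9, 2/3, 2/9)-weighted average: (1/9)·(18/5) + (2/3)·(-8/5) + (2/9)·(-2/5) = -34/45.

-34/45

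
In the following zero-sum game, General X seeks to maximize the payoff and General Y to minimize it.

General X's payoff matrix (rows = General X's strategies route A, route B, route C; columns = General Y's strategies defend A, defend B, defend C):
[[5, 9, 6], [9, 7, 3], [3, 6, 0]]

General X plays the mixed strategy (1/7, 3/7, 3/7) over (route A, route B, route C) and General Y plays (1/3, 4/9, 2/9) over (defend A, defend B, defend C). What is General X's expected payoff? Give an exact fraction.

115/21

Against (1/3, 4/9, 2/9), each row's expected payoff is route A: 7; route B: 61/9; route C: 11/3.
Taking the (1/7, 3/7, 3/7)-weighted average: (1/7)·(7) + (3/7)·(61/9) + (3/7)·(11/3) = 115/21.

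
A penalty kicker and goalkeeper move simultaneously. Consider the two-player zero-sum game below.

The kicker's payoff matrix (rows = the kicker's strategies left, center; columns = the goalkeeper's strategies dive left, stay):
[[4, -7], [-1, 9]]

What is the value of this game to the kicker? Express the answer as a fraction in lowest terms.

29/21

Row minima are -7 and -1, so the kicker's maximin is -1; column maxima are 4 and 9, so the goalkeeper's minimax is 4. These differ, so the equilibrium is in mixed strategies.
Let the kicker play left with probability p. The goalkeeper is indifferent when 4p − (1−p) = −7p + 9(1−p), giving p = 10/21.
Let the goalkeeper play dive left with probability q. The kicker is indifferent when 4q − 7(1−q) = −q + 9(1−q), giving q = 16/21.
The value is 4·(16/21) + (-7)·(5/21) = 29/21.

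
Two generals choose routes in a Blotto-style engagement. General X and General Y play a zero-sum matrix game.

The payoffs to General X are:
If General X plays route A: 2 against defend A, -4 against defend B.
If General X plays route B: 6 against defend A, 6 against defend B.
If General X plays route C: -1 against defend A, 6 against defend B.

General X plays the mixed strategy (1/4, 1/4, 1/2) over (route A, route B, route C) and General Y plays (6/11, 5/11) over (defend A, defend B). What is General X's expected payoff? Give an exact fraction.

53/22

Against (6/11, 5/11), each row's expected payoff is route A: -8/11; route B: 6; route C: 24/11.
Taking the (1/4, 1/4, 1/2)-weighted average: (1/4)·(-8/11) + (1/4)·(6) + (1/2)·(24/11) = 53/22.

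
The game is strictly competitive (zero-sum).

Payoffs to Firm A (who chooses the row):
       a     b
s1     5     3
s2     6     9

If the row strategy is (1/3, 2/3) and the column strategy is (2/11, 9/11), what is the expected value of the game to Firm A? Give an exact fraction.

Against (2/11, 9/11), each row's expected payoff is s1: 37/11; s2: 93/11.
Taking the (1/3, 2/3)-weighted average: (1/3)·(37/11) + (2/3)·(93/11) = 223/33.

223/33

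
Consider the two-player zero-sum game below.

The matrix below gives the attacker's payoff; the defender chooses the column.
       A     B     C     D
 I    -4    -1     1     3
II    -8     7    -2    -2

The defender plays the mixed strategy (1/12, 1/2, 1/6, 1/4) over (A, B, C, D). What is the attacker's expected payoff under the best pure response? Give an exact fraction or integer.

I: (-4)·(1/12) + (-1)·(1/2) + (1)·(1/6) + (3)·(1/4) = 1/12.
II: (-8)·(1/12) + (7)·(1/2) + (-2)·(1/6) + (-2)·(1/4) = 2.
The best pure response is II with expected payoff 2.

2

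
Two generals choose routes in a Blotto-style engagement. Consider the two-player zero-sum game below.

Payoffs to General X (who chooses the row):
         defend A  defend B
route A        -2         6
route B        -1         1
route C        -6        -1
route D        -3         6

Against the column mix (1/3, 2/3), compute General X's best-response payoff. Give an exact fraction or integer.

10/3

route A: (-2)·(1/3) + (6)·(2/3) = 10/3.
route B: (-1)·(1/3) + (1)·(2/3) = 1/3.
route C: (-6)·(1/3) + (-1)·(2/3) = -8/3.
route D: (-3)·(1/3) + (6)·(2/3) = 3.
The best pure response is route A with expected payoff 10/3.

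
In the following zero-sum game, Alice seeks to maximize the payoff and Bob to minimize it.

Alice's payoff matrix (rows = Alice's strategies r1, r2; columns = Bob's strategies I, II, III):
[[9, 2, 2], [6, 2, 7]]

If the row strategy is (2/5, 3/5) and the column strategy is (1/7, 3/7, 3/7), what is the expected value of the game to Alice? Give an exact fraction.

Against (1/7, 3/7, 3/7), each row's expected payoff is r1: 3; r2: 33/7.
Taking the (2/5, 3/5)-weighted average: (2/5)·(3) + (3/5)·(33/7) = 141/35.

141/35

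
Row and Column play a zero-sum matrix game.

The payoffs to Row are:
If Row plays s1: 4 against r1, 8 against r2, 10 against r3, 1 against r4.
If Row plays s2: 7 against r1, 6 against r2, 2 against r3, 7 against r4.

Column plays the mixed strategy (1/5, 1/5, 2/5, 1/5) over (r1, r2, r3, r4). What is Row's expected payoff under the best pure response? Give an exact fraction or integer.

33/5

s1: (4)·(1/5) + (8)·(1/5) + (10)·(2/5) + (1)·(1/5) = 33/5.
s2: (7)·(1/5) + (6)·(1/5) + (2)·(2/5) + (7)·(1/5) = 24/5.
The best pure response is s1 with expected payoff 33/5.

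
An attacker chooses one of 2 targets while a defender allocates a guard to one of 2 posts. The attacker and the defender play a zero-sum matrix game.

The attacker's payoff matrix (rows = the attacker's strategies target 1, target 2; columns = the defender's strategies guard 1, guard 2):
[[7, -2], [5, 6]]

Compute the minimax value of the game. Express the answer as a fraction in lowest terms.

Row minima are -2 and 5, so the attacker's maximin is 5; column maxima are 7 and 6, so the defender's minimax is 6. These differ, so the equilibrium is in mixed strategies.
Let the attacker play target 1 with probability p. The defender is indifferent when 7p + 5(1−p) = −2p + 6(1−p), giving p = 1/10.
Let the defender play guard 1 with probability q. The attacker is indifferent when 7q − 2(1−q) = 5q + 6(1−q), giving q = 4/5.
The value is 7·(4/5) + (-2)·(1/5) = 26/5.

26/5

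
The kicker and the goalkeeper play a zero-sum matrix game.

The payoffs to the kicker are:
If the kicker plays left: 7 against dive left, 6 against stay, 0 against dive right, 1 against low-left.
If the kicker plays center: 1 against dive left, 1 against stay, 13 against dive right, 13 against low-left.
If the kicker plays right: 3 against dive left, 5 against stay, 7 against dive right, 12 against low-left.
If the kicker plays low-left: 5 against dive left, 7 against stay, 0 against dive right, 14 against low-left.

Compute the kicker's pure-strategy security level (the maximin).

3

The worst-case payoff for each row is left: 0, center: 1, right: 3, low-left: 0.
The best of these is 3.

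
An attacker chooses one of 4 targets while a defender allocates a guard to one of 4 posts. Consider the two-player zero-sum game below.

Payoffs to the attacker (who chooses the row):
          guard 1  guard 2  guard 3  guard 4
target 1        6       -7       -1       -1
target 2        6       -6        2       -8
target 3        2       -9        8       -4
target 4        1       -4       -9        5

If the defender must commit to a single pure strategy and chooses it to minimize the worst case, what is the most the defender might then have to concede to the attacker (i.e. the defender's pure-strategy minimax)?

The worst case (largest entry) in each column is guard 1: 6, guard 2: -4, guard 3: 8, guard 4: 5.
The best (smallest) of these is -4.

-4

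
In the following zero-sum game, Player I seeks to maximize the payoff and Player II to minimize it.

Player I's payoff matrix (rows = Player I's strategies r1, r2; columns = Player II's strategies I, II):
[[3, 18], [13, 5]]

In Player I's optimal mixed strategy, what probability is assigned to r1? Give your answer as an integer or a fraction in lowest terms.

Row minima are 3 and 5, so Player I's maximin is 5; column maxima are 13 and 18, so Player II's minimax is 13. These differ, so the equilibrium is in mixed strategies.
Let Player I play r1 with probability p. Player II is indifferent when 3p + 13(1−p) = 18p + 5(1−p), giving p = 8/23.

8/23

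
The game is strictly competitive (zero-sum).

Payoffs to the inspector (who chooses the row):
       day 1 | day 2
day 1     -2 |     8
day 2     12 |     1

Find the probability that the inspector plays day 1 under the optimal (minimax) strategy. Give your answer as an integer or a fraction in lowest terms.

Row minima are -2 and 1, so the inspector's maximin is 1; column maxima are 12 and 8, so the inspectee's minimax is 8. These differ, so the equilibrium is in mixed strategies.
Let the inspector play day 1 with probability p. The inspectee is indifferent when −2p + 12(1−p) = 8p + (1−p), giving p = 11/21.

11/21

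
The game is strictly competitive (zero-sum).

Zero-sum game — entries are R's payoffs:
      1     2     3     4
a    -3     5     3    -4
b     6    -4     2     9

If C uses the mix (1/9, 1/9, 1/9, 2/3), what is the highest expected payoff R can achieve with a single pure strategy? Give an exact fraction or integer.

58/9

a: (-3)·(1/9) + (5)·(1/9) + (3)·(1/9) + (-4)·(2/3) = -19/9.
b: (6)·(1/9) + (-4)·(1/9) + (2)·(1/9) + (9)·(2/3) = 58/9.
The best pure response is b with expected payoff 58/9.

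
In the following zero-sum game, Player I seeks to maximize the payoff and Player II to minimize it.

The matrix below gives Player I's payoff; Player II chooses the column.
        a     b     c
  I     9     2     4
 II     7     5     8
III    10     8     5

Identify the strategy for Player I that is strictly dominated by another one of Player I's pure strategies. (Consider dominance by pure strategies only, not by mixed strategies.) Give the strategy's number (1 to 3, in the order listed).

1

Compare I with III: 10 > 9, 8 > 2, 5 > 4.
So III strictly dominates I for Player I; I is strictly dominated.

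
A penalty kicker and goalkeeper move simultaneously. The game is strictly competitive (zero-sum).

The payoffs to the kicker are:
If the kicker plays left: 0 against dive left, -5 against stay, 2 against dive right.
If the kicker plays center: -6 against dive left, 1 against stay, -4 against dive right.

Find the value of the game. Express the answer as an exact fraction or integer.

-5/2

Column dive right is strictly dominated by dive left for the goalkeeper (it gives the kicker more in every row).
The remaining 2×2 game on (left, center) × (dive left, stay) has no saddle point. Let the kicker play left with probability p; indifference gives −6(1−p) = −5p + (1−p), so p = 7/12.
Similarly the goalkeeper's optimal q on dive left is 1/2, and the value is 0·(1/2) + (-5)·(1/2) = -5/2.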